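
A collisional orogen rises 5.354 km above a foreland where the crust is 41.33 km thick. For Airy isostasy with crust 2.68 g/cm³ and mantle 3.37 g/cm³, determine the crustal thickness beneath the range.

67.5 km

Root depth r = h ρ_c / (ρ_m − ρ_c) = 5.354 km × 2.68 / 0.69 = 20.8 km.
Total thickness = T + h + r = 41.33 km + 5.354 km + 20.8 km = 67.5 km.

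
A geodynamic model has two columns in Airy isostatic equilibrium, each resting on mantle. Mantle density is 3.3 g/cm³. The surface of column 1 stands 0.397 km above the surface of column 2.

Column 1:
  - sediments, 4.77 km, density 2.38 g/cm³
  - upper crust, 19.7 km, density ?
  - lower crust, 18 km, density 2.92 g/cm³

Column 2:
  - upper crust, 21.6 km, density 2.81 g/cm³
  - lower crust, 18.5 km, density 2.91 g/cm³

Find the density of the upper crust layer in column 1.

2.9 g/cm³

Take the compensation level at the base of the deeper column (depth z_c below the surface of column 1) and equate Σ ρ_i t_i down to z_c; mantle fills any gap and the z_c terms cancel.
Column 1: 4.77×2.38 + 19.7×ρ + 18×2.92 + (z_c − 42.47)×3.3
Column 2: 0.397×0 + 21.6×2.81 + 18.5×2.91 + (z_c − 0.397 − 40.1)×3.3
The z_c×3.3 term appears on both sides and cancels. Collect the known terms of each column as K = Σ(ρt)_known − 3.3 × (depth of known layers): K_1 = 63.9126 − 3.3×42.47 = −76.2384; K_2 = 114.531 − 3.3×(0.397 + 40.1) = −19.1091.
Balance: K_1 + 19.7×ρ = K_2, so ρ = (K_2 − K_1)/19.7 = 57.1293/19.7 = 2.9 g/cm³.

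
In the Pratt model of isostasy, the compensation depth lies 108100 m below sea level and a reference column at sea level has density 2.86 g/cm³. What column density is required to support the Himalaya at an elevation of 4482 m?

Pratt balance: ρ_ref D = ρ (D + h).
ρ = ρ_ref D/(D + h) = 2.86 × 108100 m/(108100 m + 4482 m) = 2.75 g/cm³.

2.75 g/cm³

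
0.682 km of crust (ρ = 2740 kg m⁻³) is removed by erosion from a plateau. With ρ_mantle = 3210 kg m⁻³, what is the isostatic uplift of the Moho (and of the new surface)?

0.582 km

Unloading: uplift u = e ρ_c/ρ_m = 0.682 km × 2740/3210 = 0.582 km.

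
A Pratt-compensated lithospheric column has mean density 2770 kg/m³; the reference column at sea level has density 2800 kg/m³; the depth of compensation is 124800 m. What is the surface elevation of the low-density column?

1350 m

ρ_ref D = ρ (D + h) → h = D (ρ_ref − ρ)/ρ.
h = 124800 m × (2800 − 2770)/2770 = 1350 m.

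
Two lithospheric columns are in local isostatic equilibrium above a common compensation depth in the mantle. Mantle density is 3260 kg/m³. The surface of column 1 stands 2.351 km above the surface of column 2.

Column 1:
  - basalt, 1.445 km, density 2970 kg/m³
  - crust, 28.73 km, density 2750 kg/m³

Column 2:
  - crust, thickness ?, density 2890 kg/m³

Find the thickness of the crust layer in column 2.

20 km

Take the compensation level at the base of the deeper column (depth z_c below the surface of column 1) and equate Σ ρ_i t_i down to z_c; mantle fills any gap and the z_c terms cancel.
Column 1: 1.445×2970 + 28.73×2750 + (z_c − 30.175)×3260
Column 2: 2.351×0 + x×2890 + (z_c − 2.351 − 0 − x)×3260
The z_c×3260 term appears on both sides and cancels. Collect the known terms of each column as K = Σ(ρt)_known − 3260 × (depth of known layers): K_1 = 83299.15 − 3260×30.175 = −15071.35; K_2 = 0 − 3260×(2.351 + 0) = −7664.26.
Balance: K_1 = K_2 − x×(3260 − 2890), so x = (K_2 − K_1)/(3260 − 2890) = 7407.09/370 = 20 km.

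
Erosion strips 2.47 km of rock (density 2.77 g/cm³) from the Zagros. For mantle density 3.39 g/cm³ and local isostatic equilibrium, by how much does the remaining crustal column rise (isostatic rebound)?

2.02 km

Unloading: uplift u = e ρ_c/ρ_m = 2.47 km × 2.77/3.39 = 2.02 km.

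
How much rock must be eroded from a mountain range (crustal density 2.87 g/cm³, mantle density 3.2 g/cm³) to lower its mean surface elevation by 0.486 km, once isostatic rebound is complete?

4.71 km

Net drop Δ = e − u = e − e ρ_c/ρ_m = e (ρ_m − ρ_c)/ρ_m.
e = Δ ρ_m/(ρ_m − ρ_c) = 0.486 km × 3.2/0.33 = 4.71 km.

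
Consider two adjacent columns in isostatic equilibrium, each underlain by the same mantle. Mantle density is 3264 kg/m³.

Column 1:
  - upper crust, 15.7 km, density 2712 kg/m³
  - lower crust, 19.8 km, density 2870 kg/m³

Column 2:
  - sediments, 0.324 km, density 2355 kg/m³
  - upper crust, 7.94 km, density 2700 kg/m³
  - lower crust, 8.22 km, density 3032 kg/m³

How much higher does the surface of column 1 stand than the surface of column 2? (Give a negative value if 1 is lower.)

3 km

For any compensation level in the mantle, the mantle terms cancel and isostasy reduces to e = (Σt_1 − Σt_2) − (Σ(ρt)_1 − Σ(ρt)_2) / ρ_m.
Σt_1 = 35.5 km; Σt_2 = 16.484 km; Σ(ρt)_1 = 99404.4; Σ(ρt)_2 = 47124.06 (in km·kg/m³).
e = (35.5 − 16.484) − (99404.4 − 47124.06) / 3264 = 3 km.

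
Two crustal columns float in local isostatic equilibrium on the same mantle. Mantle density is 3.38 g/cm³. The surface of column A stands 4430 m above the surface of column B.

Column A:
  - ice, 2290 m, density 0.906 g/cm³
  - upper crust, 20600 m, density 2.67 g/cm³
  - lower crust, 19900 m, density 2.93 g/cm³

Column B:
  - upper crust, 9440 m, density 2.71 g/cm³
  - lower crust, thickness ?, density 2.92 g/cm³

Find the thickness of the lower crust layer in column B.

Take the compensation level at the base of the deeper column (depth z_c below the surface of column A) and equate Σ ρ_i t_i down to z_c; mantle fills any gap and the z_c terms cancel.
Column A: 2290×0.906 + 20600×2.67 + 19900×2.93 + (z_c − 42790)×3.38
Column B: 4430×0 + 9440×2.71 + x×2.92 + (z_c − 4430 − 9440 − x)×3.38
The z_c×3.38 term appears on both sides and cancels. Collect the known terms of each column as K = Σ(ρt)_known − 3.38 × (depth of known layers): K_A = 115383.74 − 3.38×42790 = −29246.46; K_B = 25582.4 − 3.38×(4430 + 9440) = −21298.2.
Balance: K_A = K_B − x×(3.38 − 2.92), so x = (K_B − K_A)/(3.38 − 2.92) = 7948.26/0.46 = 17300 m.

17300 m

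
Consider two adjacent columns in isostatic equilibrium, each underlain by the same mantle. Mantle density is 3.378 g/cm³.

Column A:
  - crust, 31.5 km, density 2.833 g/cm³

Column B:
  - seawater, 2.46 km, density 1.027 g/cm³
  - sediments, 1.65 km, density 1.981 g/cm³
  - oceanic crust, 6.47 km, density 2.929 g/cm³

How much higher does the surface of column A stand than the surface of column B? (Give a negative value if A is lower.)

For any compensation level in the mantle, the mantle terms cancel and isostasy reduces to e = (Σt_A − Σt_B) − (Σ(ρt)_A − Σ(ρt)_B) / ρ_m.
Σt_A = 31.5 km; Σt_B = 10.58 km; Σ(ρt)_A = 89.2395; Σ(ρt)_B = 24.7457 (in km·g/cm³).
e = (31.5 − 10.58) − (89.2395 − 24.7457) / 3.378 = 1.83 km.

1.83 km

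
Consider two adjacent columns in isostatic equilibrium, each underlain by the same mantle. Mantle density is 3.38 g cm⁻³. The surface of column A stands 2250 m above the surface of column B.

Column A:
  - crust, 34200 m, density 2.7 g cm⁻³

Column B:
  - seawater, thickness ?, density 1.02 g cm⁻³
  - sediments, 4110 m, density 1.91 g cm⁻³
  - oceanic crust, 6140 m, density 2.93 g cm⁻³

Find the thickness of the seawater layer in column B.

Take the compensation level at the base of the deeper column (depth z_c below the surface of column A) and equate Σ ρ_i t_i down to z_c; mantle fills any gap and the z_c terms cancel.
Column A: 34200×2.7 + (z_c − 34200)×3.38
Column B: 2250×0 + x×1.02 + 4110×1.91 + 6140×2.93 + (z_c − 2250 − 10250 − x)×3.38
The z_c×3.38 term appears on both sides and cancels. Collect the known terms of each column as K = Σ(ρt)_known − 3.38 × (depth of known layers): K_A = 92340 − 3.38×34200 = −23256; K_B = 25840.3 − 3.38×(2250 + 10250) = −16409.7.
Balance: K_A = K_B − x×(3.38 − 1.02), so x = (K_B − K_A)/(3.38 − 1.02) = 6846.3/2.36 = 2900 m.

2900 m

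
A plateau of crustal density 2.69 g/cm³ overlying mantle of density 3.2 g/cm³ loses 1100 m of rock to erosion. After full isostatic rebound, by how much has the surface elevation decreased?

175 m

Rebound u = e ρ_c/ρ_m = 1100 m × 2.69/3.2 = 924.7 m.
Net surface drop = e − u = 1100 m − 924.7 m = e (ρ_m − ρ_c)/ρ_m = 175 m.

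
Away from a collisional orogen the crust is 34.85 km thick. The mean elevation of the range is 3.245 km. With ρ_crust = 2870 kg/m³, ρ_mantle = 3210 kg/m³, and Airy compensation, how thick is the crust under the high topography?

Root depth r = h ρ_c / (ρ_m − ρ_c) = 3.245 km × 2870 / 340 = 27.39 km.
Total thickness = T + h + r = 34.85 km + 3.245 km + 27.39 km = 65.5 km.

65.5 km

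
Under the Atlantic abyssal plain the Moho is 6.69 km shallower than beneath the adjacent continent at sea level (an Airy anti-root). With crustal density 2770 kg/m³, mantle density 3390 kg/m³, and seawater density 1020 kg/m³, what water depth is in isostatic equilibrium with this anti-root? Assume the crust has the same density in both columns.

2.37 km

Replacing a thickness d of crust by seawater at the top must be balanced by replacing crust with mantle at the base: d (ρ_c − ρ_w) = a (ρ_m − ρ_c).
d = a (ρ_m − ρ_c)/(ρ_c − ρ_w) = 6.69 km × 620/1750 = 2.37 km.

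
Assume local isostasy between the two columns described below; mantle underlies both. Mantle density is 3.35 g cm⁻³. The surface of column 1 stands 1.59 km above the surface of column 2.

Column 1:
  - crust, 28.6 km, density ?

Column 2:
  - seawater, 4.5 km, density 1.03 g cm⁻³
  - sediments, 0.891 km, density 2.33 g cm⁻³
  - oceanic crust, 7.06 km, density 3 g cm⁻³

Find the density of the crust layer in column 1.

2.68 g cm⁻³

Take the compensation level at the base of the deeper column (depth z_c below the surface of column 1) and equate Σ ρ_i t_i down to z_c; mantle fills any gap and the z_c terms cancel.
Column 1: 28.6×ρ + (z_c − 28.6)×3.35
Column 2: 1.59×0 + 4.5×1.03 + 0.891×2.33 + 7.06×3 + (z_c − 1.59 − 12.451)×3.35
The z_c×3.35 term appears on both sides and cancels. Collect the known terms of each column as K = Σ(ρt)_known − 3.35 × (depth of known layers): K_1 = 0 − 3.35×28.6 = −95.81; K_2 = 27.89103 − 3.35×(1.59 + 12.451) = −19.14632.
Balance: K_1 + 28.6×ρ = K_2, so ρ = (K_2 − K_1)/28.6 = 76.6637/28.6 = 2.68 g cm⁻³.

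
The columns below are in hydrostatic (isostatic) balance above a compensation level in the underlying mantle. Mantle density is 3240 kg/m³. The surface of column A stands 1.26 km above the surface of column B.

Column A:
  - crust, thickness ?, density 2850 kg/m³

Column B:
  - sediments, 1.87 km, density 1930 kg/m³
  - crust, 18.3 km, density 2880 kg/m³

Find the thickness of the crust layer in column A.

Take the compensation level at the base of the deeper column (depth z_c below the surface of column A) and equate Σ ρ_i t_i down to z_c; mantle fills any gap and the z_c terms cancel.
Column A: x×2850 + (z_c − 0 − x)×3240
Column B: 1.26×0 + 1.87×1930 + 18.3×2880 + (z_c − 1.26 − 20.17)×3240
The z_c×3240 term appears on both sides and cancels. Collect the known terms of each column as K = Σ(ρt)_known − 3240 × (depth of known layers): K_A = 0 − 3240×0 = 0; K_B = 56313.1 − 3240×(1.26 + 20.17) = −13120.1.
Balance: K_A − x×(3240 − 2850) = K_B, so x = (K_A − K_B)/(3240 − 2850) = 13120.1/390 = 33.6 km.

33.6 km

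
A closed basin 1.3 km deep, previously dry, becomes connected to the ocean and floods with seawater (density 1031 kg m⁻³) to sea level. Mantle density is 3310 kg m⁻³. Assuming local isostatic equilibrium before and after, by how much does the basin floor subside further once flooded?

0.588 km

After flooding the water column is d + s deep. Its weight must equal the weight of mantle displaced by the extra subsidence s: (d + s) ρ_w = s ρ_m.
s = d ρ_w / (ρ_m − ρ_w) = 1.3 km × 1031/(3310 − 1031) = 0.588 km.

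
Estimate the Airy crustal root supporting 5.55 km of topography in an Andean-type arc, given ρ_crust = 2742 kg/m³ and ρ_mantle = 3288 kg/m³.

27.9 km

Balancing pressure at the compensation depth: the weight of the topography is balanced by the buoyancy of the root, ρ_c h = (ρ_m − ρ_c) r.
r = h · ρ_c / (ρ_m − ρ_c) = 5.55 km × 2742 / (3288 − 2742) = 27.9 km.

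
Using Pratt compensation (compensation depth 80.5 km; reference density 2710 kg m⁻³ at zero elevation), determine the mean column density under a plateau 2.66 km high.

2620 kg m⁻³

Pratt balance: ρ_ref D = ρ (D + h).
ρ = ρ_ref D/(D + h) = 2710 × 80.5 km/(80.5 km + 2.66 km) = 2620 kg m⁻³.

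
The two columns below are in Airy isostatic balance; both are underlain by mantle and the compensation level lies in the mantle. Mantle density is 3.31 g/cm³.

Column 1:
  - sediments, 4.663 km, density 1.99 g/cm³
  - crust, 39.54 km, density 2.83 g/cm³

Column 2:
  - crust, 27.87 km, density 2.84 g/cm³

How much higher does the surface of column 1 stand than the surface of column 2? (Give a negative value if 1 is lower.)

For any compensation level in the mantle, the mantle terms cancel and isostasy reduces to e = (Σt_1 − Σt_2) − (Σ(ρt)_1 − Σ(ρt)_2) / ρ_m.
Σt_1 = 44.203 km; Σt_2 = 27.87 km; Σ(ρt)_1 = 121.17757; Σ(ρt)_2 = 79.1508 (in km·g/cm³).
e = (44.203 − 27.87) − (121.17757 − 79.1508) / 3.31 = 3.64 km.

3.64 km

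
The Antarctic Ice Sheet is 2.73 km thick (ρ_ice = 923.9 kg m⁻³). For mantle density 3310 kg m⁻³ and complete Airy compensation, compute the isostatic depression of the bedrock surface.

Balancing pressure at the compensation depth: the ice load ρ_ice t is balanced by mantle displaced below, ρ_m s.
s = t ρ_ice / ρ_m = 2.73 km × 923.9/3310 = 0.762 km.

0.762 km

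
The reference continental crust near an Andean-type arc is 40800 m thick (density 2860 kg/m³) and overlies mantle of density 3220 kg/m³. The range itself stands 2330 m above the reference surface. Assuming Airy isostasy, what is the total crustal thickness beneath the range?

Root depth r = h ρ_c / (ρ_m − ρ_c) = 2330 m × 2860 / 360 = 18510 m.
Total thickness = T + h + r = 40800 m + 2330 m + 18510 m = 61600 m.

61600 m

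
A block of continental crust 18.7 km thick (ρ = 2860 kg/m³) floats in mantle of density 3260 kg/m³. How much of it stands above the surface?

Floating equilibrium: submerged depth d = t ρ_obj/ρ_fluid = 18.7 km × 2860/3260 = 16.41 km.
Freeboard = t − d = 18.7 km − 16.41 km = 2.29 km.

2.29 km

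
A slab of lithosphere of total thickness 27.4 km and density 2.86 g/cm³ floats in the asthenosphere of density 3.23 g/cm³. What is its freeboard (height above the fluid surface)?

3.14 km

Floating equilibrium: submerged depth d = t ρ_obj/ρ_fluid = 27.4 km × 2.86/3.23 = 24.26 km.
Freeboard = t − d = 27.4 km − 24.26 km = 3.14 km.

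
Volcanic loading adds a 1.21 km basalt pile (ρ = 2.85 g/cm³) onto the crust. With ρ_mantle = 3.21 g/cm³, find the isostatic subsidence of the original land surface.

Subaerial loading: s = t ρ_load / ρ_m.
s = 1.21 km × 2.85/3.21 = 1.07 km.

1.07 km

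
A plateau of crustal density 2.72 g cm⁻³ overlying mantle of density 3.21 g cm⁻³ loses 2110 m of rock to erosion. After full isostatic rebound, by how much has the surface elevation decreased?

322 m

Rebound u = e ρ_c/ρ_m = 2110 m × 2.72/3.21 = 1788 m.
Net surface drop = e − u = 2110 m − 1788 m = e (ρ_m − ρ_c)/ρ_m = 322 m.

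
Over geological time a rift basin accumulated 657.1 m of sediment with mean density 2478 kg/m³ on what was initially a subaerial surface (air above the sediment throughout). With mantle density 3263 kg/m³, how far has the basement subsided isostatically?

Subaerial load: s = t ρ_sed / ρ_m = 657.1 m × 2478/3263 = 499 m.

499 m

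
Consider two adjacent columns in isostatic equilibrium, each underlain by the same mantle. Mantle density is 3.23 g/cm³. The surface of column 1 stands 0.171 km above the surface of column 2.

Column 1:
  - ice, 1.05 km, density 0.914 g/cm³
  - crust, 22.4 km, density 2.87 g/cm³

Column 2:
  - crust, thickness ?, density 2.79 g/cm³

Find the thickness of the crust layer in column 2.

Take the compensation level at the base of the deeper column (depth z_c below the surface of column 1) and equate Σ ρ_i t_i down to z_c; mantle fills any gap and the z_c terms cancel.
Column 1: 1.05×0.914 + 22.4×2.87 + (z_c − 23.45)×3.23
Column 2: 0.171×0 + x×2.79 + (z_c − 0.171 − 0 − x)×3.23
The z_c×3.23 term appears on both sides and cancels. Collect the known terms of each column as K = Σ(ρt)_known − 3.23 × (depth of known layers): K_1 = 65.2477 − 3.23×23.45 = −10.4958; K_2 = 0 − 3.23×(0.171 + 0) = −0.55233.
Balance: K_1 = K_2 − x×(3.23 − 2.79), so x = (K_2 − K_1)/(3.23 − 2.79) = 9.94347/0.44 = 22.6 km.

22.6 km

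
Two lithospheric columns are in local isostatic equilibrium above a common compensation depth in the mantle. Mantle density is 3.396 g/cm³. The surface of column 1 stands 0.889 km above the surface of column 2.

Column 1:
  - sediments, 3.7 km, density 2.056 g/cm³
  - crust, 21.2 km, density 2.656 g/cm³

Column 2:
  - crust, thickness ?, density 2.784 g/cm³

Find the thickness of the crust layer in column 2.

28.8 km

Take the compensation level at the base of the deeper column (depth z_c below the surface of column 1) and equate Σ ρ_i t_i down to z_c; mantle fills any gap and the z_c terms cancel.
Column 1: 3.7×2.056 + 21.2×2.656 + (z_c − 24.9)×3.396
Column 2: 0.889×0 + x×2.784 + (z_c − 0.889 − 0 − x)×3.396
The z_c×3.396 term appears on both sides and cancels. Collect the known terms of each column as K = Σ(ρt)_known − 3.396 × (depth of known layers): K_1 = 63.9144 − 3.396×24.9 = −20.646; K_2 = 0 − 3.396×(0.889 + 0) = −3.019044.
Balance: K_1 = K_2 − x×(3.396 − 2.784), so x = (K_2 − K_1)/(3.396 − 2.784) = 17.627/0.612 = 28.8 km.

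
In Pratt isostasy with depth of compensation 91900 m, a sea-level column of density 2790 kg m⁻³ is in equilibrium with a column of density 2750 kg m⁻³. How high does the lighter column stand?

ρ_ref D = ρ (D + h) → h = D (ρ_ref − ρ)/ρ.
h = 91900 m × (2790 − 2750)/2750 = 1340 m.

1340 m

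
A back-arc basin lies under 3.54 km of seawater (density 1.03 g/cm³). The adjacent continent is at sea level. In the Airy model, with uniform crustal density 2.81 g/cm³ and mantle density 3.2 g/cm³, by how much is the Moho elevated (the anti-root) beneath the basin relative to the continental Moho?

16.2 km

Balancing pressure at the compensation depth: replacing crust with seawater at the top is compensated by replacing crust with mantle at the base: d (ρ_c − ρ_w) = a (ρ_m − ρ_c).
a = d (ρ_c − ρ_w)/(ρ_m − ρ_c) = 3.54 km × 1.78/0.39 = 16.2 km.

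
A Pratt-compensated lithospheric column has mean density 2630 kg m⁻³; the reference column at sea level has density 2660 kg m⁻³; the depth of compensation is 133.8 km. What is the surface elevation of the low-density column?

ρ_ref D = ρ (D + h) → h = D (ρ_ref − ρ)/ρ.
h = 133.8 km × (2660 − 2630)/2630 = 1.53 km.

1.53 km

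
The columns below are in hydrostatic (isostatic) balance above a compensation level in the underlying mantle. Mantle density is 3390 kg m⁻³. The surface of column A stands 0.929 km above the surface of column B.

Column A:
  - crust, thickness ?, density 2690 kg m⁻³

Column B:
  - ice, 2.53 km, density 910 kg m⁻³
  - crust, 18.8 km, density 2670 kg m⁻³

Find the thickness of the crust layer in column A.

32.8 km

Take the compensation level at the base of the deeper column (depth z_c below the surface of column A) and equate Σ ρ_i t_i down to z_c; mantle fills any gap and the z_c terms cancel.
Column A: x×2690 + (z_c − 0 − x)×3390
Column B: 0.929×0 + 2.53×910 + 18.8×2670 + (z_c − 0.929 − 21.33)×3390
The z_c×3390 term appears on both sides and cancels. Collect the known terms of each column as K = Σ(ρt)_known − 3390 × (depth of known layers): K_A = 0 − 3390×0 = 0; K_B = 52498.3 − 3390×(0.929 + 21.33) = −22959.71.
Balance: K_A − x×(3390 − 2690) = K_B, so x = (K_A − K_B)/(3390 − 2690) = 22959.7/700 = 32.8 km.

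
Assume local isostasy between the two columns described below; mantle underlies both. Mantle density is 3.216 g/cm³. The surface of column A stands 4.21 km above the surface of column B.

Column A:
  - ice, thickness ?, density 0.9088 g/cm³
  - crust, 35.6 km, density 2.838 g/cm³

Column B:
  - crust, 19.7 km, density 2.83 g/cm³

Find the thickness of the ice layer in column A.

Take the compensation level at the base of the deeper column (depth z_c below the surface of column A) and equate Σ ρ_i t_i down to z_c; mantle fills any gap and the z_c terms cancel.
Column A: x×0.9088 + 35.6×2.838 + (z_c − 35.6 − x)×3.216
Column B: 4.21×0 + 19.7×2.83 + (z_c − 4.21 − 19.7)×3.216
The z_c×3.216 term appears on both sides and cancels. Collect the known terms of each column as K = Σ(ρt)_known − 3.216 × (depth of known layers): K_A = 101.0328 − 3.216×35.6 = −13.4568; K_B = 55.751 − 3.216×(4.21 + 19.7) = −21.14356.
Balance: K_A − x×(3.216 − 0.9088) = K_B, so x = (K_A − K_B)/(3.216 − 0.9088) = 7.68676/2.3072 = 3.33 km.

3.33 km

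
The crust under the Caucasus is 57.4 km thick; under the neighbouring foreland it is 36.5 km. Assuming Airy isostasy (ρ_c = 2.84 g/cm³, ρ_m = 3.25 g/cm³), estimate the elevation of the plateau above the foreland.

2.64 km

Excess crust Δ = 57.4 km − 36.5 km = 20.9 km, split between elevation h and root r with h + r = Δ.
Airy balance ρ_c h = (ρ_m − ρ_c) r gives r = h ρ_c/(ρ_m − ρ_c), so h (1 + ρ_c/(ρ_m − ρ_c)) = Δ, i.e. h = Δ (ρ_m − ρ_c)/ρ_m.
h = 20.9 km × 0.41/3.25 = 2.64 km.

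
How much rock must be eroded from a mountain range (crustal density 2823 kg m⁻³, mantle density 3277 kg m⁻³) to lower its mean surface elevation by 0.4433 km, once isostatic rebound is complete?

Net drop Δ = e − u = e − e ρ_c/ρ_m = e (ρ_m − ρ_c)/ρ_m.
e = Δ ρ_m/(ρ_m − ρ_c) = 0.4433 km × 3277/454 = 3.2 km.

3.2 km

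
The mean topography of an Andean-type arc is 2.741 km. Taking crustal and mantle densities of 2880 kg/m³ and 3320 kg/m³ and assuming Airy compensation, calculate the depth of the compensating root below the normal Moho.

In Airy isostatic equilibrium: the weight of the topography is balanced by the buoyancy of the root, ρ_c h = (ρ_m − ρ_c) r.
r = h · ρ_c / (ρ_m − ρ_c) = 2.741 km × 2880 / (3320 − 2880) = 17.9 km.

17.9 km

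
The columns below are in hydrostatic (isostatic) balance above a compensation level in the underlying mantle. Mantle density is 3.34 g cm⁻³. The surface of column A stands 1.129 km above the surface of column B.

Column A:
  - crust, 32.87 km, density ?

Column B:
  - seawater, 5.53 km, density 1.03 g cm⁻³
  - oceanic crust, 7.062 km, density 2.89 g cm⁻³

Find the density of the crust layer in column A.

Take the compensation level at the base of the deeper column (depth z_c below the surface of column A) and equate Σ ρ_i t_i down to z_c; mantle fills any gap and the z_c terms cancel.
Column A: 32.87×ρ + (z_c − 32.87)×3.34
Column B: 1.129×0 + 5.53×1.03 + 7.062×2.89 + (z_c − 1.129 − 12.592)×3.34
The z_c×3.34 term appears on both sides and cancels. Collect the known terms of each column as K = Σ(ρt)_known − 3.34 × (depth of known layers): K_A = 0 − 3.34×32.87 = −109.7858; K_B = 26.10508 − 3.34×(1.129 + 12.592) = −19.72306.
Balance: K_A + 32.87×ρ = K_B, so ρ = (K_B − K_A)/32.87 = 90.0627/32.87 = 2.74 g cm⁻³.

2.74 g cm⁻³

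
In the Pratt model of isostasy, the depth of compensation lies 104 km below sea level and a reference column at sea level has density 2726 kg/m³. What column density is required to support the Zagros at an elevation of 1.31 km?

Pratt balance: ρ_ref D = ρ (D + h).
ρ = ρ_ref D/(D + h) = 2726 × 104 km/(104 km + 1.31 km) = 2690 kg/m³.

2690 kg/m³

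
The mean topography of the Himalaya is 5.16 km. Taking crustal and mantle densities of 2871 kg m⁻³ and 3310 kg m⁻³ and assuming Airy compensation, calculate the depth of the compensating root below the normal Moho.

33.7 km

By Archimedes' principle applied to the lithosphere: the weight of the topography is balanced by the buoyancy of the root, ρ_c h = (ρ_m − ρ_c) r.
r = h · ρ_c / (ρ_m − ρ_c) = 5.16 km × 2871 / (3310 − 2871) = 33.7 km.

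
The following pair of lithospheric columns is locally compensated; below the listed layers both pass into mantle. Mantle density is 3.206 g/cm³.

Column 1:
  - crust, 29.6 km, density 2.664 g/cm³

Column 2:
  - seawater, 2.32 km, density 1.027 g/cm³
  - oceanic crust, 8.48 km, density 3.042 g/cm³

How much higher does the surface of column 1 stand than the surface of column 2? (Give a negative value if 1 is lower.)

2.99 km

For any compensation level in the mantle, the mantle terms cancel and isostasy reduces to e = (Σt_1 − Σt_2) − (Σ(ρt)_1 − Σ(ρt)_2) / ρ_m.
Σt_1 = 29.6 km; Σt_2 = 10.8 km; Σ(ρt)_1 = 78.8544; Σ(ρt)_2 = 28.1788 (in km·g/cm³).
e = (29.6 − 10.8) − (78.8544 − 28.1788) / 3.206 = 2.99 km.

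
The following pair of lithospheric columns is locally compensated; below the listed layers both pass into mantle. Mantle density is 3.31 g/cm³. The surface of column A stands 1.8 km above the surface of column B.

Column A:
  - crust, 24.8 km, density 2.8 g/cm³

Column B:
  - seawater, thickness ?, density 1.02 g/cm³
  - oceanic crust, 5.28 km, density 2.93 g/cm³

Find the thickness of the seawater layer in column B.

2.05 km

Take the compensation level at the base of the deeper column (depth z_c below the surface of column A) and equate Σ ρ_i t_i down to z_c; mantle fills any gap and the z_c terms cancel.
Column A: 24.8×2.8 + (z_c − 24.8)×3.31
Column B: 1.8×0 + x×1.02 + 5.28×2.93 + (z_c − 1.8 − 5.28 − x)×3.31
The z_c×3.31 term appears on both sides and cancels. Collect the known terms of each column as K = Σ(ρt)_known − 3.31 × (depth of known layers): K_A = 69.44 − 3.31×24.8 = −12.648; K_B = 15.4704 − 3.31×(1.8 + 5.28) = −7.9644.
Balance: K_A = K_B − x×(3.31 − 1.02), so x = (K_B − K_A)/(3.31 − 1.02) = 4.6836/2.29 = 2.05 km.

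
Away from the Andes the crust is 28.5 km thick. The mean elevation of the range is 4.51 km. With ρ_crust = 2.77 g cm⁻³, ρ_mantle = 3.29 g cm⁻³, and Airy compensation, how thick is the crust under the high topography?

Root depth r = h ρ_c / (ρ_m − ρ_c) = 4.51 km × 2.77 / 0.52 = 24.02 km.
Total thickness = T + h + r = 28.5 km + 4.51 km + 24.02 km = 57 km.

57 km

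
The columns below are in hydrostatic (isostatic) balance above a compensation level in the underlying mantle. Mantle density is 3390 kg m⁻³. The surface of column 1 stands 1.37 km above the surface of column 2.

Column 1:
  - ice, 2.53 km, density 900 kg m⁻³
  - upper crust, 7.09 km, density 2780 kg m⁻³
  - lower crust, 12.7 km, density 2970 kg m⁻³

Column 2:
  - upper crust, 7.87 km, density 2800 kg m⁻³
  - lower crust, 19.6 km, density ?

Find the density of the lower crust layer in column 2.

Take the compensation level at the base of the deeper column (depth z_c below the surface of column 1) and equate Σ ρ_i t_i down to z_c; mantle fills any gap and the z_c terms cancel.
Column 1: 2.53×900 + 7.09×2780 + 12.7×2970 + (z_c − 22.32)×3390
Column 2: 1.37×0 + 7.87×2800 + 19.6×ρ + (z_c − 1.37 − 27.47)×3390
The z_c×3390 term appears on both sides and cancels. Collect the known terms of each column as K = Σ(ρt)_known − 3390 × (depth of known layers): K_1 = 59706.2 − 3390×22.32 = −15958.6; K_2 = 22036 − 3390×(1.37 + 27.47) = −75731.6.
Balance: K_1 = K_2 + 19.6×ρ, so ρ = (K_1 − K_2)/19.6 = 59773/19.6 = 3050 kg m⁻³.

3050 kg m⁻³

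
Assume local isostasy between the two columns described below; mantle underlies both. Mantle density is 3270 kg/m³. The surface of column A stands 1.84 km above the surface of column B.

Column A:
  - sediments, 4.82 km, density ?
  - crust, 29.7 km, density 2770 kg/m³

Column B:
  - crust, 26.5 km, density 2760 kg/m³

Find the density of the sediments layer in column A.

2300 kg/m³

Take the compensation level at the base of the deeper column (depth z_c below the surface of column A) and equate Σ ρ_i t_i down to z_c; mantle fills any gap and the z_c terms cancel.
Column A: 4.82×ρ + 29.7×2770 + (z_c − 34.52)×3270
Column B: 1.84×0 + 26.5×2760 + (z_c − 1.84 − 26.5)×3270
The z_c×3270 term appears on both sides and cancels. Collect the known terms of each column as K = Σ(ρt)_known − 3270 × (depth of known layers): K_A = 82269 − 3270×34.52 = −30611.4; K_B = 73140 − 3270×(1.84 + 26.5) = −19531.8.
Balance: K_A + 4.82×ρ = K_B, so ρ = (K_B − K_A)/4.82 = 11079.6/4.82 = 2300 kg/m³.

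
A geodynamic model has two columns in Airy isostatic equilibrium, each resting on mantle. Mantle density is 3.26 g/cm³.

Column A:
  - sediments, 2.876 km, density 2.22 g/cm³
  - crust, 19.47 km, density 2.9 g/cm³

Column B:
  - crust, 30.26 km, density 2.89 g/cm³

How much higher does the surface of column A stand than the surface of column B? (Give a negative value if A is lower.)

−0.367 km

For any compensation level in the mantle, the mantle terms cancel and isostasy reduces to e = (Σt_A − Σt_B) − (Σ(ρt)_A − Σ(ρt)_B) / ρ_m.
Σt_A = 22.346 km; Σt_B = 30.26 km; Σ(ρt)_A = 62.84772; Σ(ρt)_B = 87.4514 (in km·g/cm³).
e = (22.346 − 30.26) − (62.84772 − 87.4514) / 3.26 = −0.367 km.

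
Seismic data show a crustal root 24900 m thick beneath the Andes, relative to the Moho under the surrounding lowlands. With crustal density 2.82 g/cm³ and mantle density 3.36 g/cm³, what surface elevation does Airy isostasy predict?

By Archimedes' principle applied to the lithosphere: ρ_c h = (ρ_m − ρ_c) r.
h = r (ρ_m − ρ_c) / ρ_c = 24900 m × (3.36 − 2.82) / 2.82 = 4770 m.

4770 m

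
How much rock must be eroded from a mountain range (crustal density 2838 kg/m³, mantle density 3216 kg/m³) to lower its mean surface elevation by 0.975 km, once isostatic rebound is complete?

8.3 km

Net drop Δ = e − u = e − e ρ_c/ρ_m = e (ρ_m − ρ_c)/ρ_m.
e = Δ ρ_m/(ρ_m − ρ_c) = 0.975 km × 3216/378 = 8.3 km.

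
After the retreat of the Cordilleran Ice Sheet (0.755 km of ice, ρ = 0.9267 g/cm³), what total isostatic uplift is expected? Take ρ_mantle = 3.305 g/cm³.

Removing the load lets mantle flow back in; uplift u satisfies ρ_ice t = ρ_m u.
u = t ρ_ice/ρ_m = 0.755 km × 0.9267/3.305 = 0.212 km.

0.212 km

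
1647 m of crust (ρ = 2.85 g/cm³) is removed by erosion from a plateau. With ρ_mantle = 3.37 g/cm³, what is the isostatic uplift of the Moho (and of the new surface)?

1390 m

Unloading: uplift u = e ρ_c/ρ_m = 1647 m × 2.85/3.37 = 1390 m.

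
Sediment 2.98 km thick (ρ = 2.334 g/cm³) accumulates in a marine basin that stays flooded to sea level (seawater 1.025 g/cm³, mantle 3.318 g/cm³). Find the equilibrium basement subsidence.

Submarine loading: the sediment displaces seawater, and the subsidence is in turn flooded, so s (ρ_m − ρ_w) = t (ρ_sed − ρ_w).
s = 2.98 km × (2.334 − 1.025) / (3.318 − 1.025) = 1.7 km.

1.7 km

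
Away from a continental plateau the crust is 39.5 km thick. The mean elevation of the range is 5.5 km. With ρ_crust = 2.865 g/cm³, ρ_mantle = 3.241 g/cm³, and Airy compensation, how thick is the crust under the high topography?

86.9 km

Root depth r = h ρ_c / (ρ_m − ρ_c) = 5.5 km × 2.865 / 0.376 = 41.91 km.
Total thickness = T + h + r = 39.5 km + 5.5 km + 41.91 km = 86.9 km.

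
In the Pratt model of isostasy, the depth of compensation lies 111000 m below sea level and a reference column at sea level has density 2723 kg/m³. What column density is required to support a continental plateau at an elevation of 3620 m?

2640 kg/m³

Pratt balance: ρ_ref D = ρ (D + h).
ρ = ρ_ref D/(D + h) = 2723 × 111000 m/(111000 m + 3620 m) = 2640 kg/m³.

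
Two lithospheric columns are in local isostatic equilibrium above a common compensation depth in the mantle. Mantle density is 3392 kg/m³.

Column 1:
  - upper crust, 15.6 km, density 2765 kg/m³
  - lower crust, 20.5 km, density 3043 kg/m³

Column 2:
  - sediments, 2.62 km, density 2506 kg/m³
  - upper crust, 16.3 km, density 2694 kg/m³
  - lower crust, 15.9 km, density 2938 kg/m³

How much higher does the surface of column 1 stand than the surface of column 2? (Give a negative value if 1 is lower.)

−1.17 km

For any compensation level in the mantle, the mantle terms cancel and isostasy reduces to e = (Σt_1 − Σt_2) − (Σ(ρt)_1 − Σ(ρt)_2) / ρ_m.
Σt_1 = 36.1 km; Σt_2 = 34.82 km; Σ(ρt)_1 = 105515.5; Σ(ρt)_2 = 97192.12 (in km·kg/m³).
e = (36.1 − 34.82) − (105515.5 − 97192.12) / 3392 = −1.17 km.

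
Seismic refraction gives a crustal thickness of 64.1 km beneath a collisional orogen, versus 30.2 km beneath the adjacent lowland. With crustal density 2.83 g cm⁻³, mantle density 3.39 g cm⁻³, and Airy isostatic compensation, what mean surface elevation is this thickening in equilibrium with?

Excess crust Δ = 64.1 km − 30.2 km = 33.9 km, split between elevation h and root r with h + r = Δ.
Airy balance ρ_c h = (ρ_m − ρ_c) r gives r = h ρ_c/(ρ_m − ρ_c), so h (1 + ρ_c/(ρ_m − ρ_c)) = Δ, i.e. h = Δ (ρ_m − ρ_c)/ρ_m.
h = 33.9 km × 0.56/3.39 = 5.6 km.

5.6 km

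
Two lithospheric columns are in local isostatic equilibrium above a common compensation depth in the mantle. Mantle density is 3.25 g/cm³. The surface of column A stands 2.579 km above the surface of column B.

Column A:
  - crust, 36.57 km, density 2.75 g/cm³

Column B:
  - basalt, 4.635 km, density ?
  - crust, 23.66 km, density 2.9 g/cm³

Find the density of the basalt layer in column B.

Take the compensation level at the base of the deeper column (depth z_c below the surface of column A) and equate Σ ρ_i t_i down to z_c; mantle fills any gap and the z_c terms cancel.
Column A: 36.57×2.75 + (z_c − 36.57)×3.25
Column B: 2.579×0 + 4.635×ρ + 23.66×2.9 + (z_c − 2.579 − 28.295)×3.25
The z_c×3.25 term appears on both sides and cancels. Collect the known terms of each column as K = Σ(ρt)_known − 3.25 × (depth of known layers): K_A = 100.5675 − 3.25×36.57 = −18.285; K_B = 68.614 − 3.25×(2.579 + 28.295) = −31.7265.
Balance: K_A = K_B + 4.635×ρ, so ρ = (K_A − K_B)/4.635 = 13.4415/4.635 = 2.9 g/cm³.

2.9 g/cm³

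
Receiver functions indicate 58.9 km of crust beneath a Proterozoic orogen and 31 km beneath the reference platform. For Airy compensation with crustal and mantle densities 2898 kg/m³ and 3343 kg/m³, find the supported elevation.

Excess crust Δ = 58.9 km − 31 km = 27.9 km, split between elevation h and root r with h + r = Δ.
Airy balance ρ_c h = (ρ_m − ρ_c) r gives r = h ρ_c/(ρ_m − ρ_c), so h (1 + ρ_c/(ρ_m − ρ_c)) = Δ, i.e. h = Δ (ρ_m − ρ_c)/ρ_m.
h = 27.9 km × 445/3343 = 3.71 km.

3.71 km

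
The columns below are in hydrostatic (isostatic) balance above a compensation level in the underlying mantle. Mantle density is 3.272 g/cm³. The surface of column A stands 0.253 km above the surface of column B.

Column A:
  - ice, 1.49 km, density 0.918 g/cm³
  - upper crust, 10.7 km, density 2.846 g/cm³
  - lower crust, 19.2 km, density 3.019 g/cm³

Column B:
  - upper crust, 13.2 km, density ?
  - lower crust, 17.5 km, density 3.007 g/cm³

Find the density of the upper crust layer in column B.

Take the compensation level at the base of the deeper column (depth z_c below the surface of column A) and equate Σ ρ_i t_i down to z_c; mantle fills any gap and the z_c terms cancel.
Column A: 1.49×0.918 + 10.7×2.846 + 19.2×3.019 + (z_c − 31.39)×3.272
Column B: 0.253×0 + 13.2×ρ + 17.5×3.007 + (z_c − 0.253 − 30.7)×3.272
The z_c×3.272 term appears on both sides and cancels. Collect the known terms of each column as K = Σ(ρt)_known − 3.272 × (depth of known layers): K_A = 89.78482 − 3.272×31.39 = −12.92326; K_B = 52.6225 − 3.272×(0.253 + 30.7) = −48.655716.
Balance: K_A = K_B + 13.2×ρ, so ρ = (K_A − K_B)/13.2 = 35.7325/13.2 = 2.71 g/cm³.

2.71 g/cm³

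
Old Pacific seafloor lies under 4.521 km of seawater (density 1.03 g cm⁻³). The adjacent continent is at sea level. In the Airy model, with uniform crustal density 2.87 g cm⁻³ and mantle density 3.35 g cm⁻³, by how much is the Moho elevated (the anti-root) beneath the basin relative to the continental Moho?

17.3 km

By Archimedes' principle applied to the lithosphere: replacing crust with seawater at the top is compensated by replacing crust with mantle at the base: d (ρ_c − ρ_w) = a (ρ_m − ρ_c).
a = d (ρ_c − ρ_w)/(ρ_m − ρ_c) = 4.521 km × 1.84/0.48 = 17.3 km.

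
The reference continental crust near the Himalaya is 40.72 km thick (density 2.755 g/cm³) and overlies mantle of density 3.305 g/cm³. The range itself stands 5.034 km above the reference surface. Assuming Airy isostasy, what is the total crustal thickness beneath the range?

71 km

Root depth r = h ρ_c / (ρ_m − ρ_c) = 5.034 km × 2.755 / 0.55 = 25.22 km.
Total thickness = T + h + r = 40.72 km + 5.034 km + 25.22 km = 71 km.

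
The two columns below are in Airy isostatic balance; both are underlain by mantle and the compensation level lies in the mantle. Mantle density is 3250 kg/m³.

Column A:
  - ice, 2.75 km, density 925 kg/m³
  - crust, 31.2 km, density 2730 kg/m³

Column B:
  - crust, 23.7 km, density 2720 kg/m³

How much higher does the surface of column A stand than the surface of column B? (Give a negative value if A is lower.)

3.09 km

For any compensation level in the mantle, the mantle terms cancel and isostasy reduces to e = (Σt_A − Σt_B) − (Σ(ρt)_A − Σ(ρt)_B) / ρ_m.
Σt_A = 33.95 km; Σt_B = 23.7 km; Σ(ρt)_A = 87719.75; Σ(ρt)_B = 64464 (in km·kg/m³).
e = (33.95 − 23.7) − (87719.75 − 64464) / 3250 = 3.09 km.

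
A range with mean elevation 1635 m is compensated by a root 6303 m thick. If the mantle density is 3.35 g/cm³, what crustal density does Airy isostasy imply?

2.66 g/cm³

ρ_c h = (ρ_m − ρ_c) r → ρ_c (h + r) = ρ_m r → ρ_c = ρ_m r / (h + r).
ρ_c = 3.35 × 6303 m / (1635 m + 6303 m) = 2.66 g/cm³.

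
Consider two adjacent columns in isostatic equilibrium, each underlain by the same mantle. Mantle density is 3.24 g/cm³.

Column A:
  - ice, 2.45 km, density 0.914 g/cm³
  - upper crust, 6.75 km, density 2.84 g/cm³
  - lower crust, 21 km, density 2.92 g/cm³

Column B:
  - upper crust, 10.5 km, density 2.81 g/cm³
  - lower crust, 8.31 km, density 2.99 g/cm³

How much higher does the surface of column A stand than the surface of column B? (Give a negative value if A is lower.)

For any compensation level in the mantle, the mantle terms cancel and isostasy reduces to e = (Σt_A − Σt_B) − (Σ(ρt)_A − Σ(ρt)_B) / ρ_m.
Σt_A = 30.2 km; Σt_B = 18.81 km; Σ(ρt)_A = 82.7293; Σ(ρt)_B = 54.3519 (in km·g/cm³).
e = (30.2 − 18.81) − (82.7293 − 54.3519) / 3.24 = 2.63 km.

2.63 km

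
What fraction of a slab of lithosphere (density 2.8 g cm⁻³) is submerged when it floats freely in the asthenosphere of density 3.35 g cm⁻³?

0.836

Submerged fraction = ρ_obj/ρ_fluid = 2.8/3.35 = 0.836.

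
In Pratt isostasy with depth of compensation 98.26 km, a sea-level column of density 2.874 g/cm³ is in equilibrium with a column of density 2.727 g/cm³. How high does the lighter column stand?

ρ_ref D = ρ (D + h) → h = D (ρ_ref − ρ)/ρ.
h = 98.26 km × (2.874 − 2.727)/2.727 = 5.3 km.

5.3 km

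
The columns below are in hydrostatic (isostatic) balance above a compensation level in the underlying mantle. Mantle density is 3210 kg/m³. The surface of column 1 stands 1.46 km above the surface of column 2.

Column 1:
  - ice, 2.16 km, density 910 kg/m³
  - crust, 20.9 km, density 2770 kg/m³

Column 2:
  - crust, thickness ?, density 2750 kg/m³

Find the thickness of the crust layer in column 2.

20.6 km

Take the compensation level at the base of the deeper column (depth z_c below the surface of column 1) and equate Σ ρ_i t_i down to z_c; mantle fills any gap and the z_c terms cancel.
Column 1: 2.16×910 + 20.9×2770 + (z_c − 23.06)×3210
Column 2: 1.46×0 + x×2750 + (z_c − 1.46 − 0 − x)×3210
The z_c×3210 term appears on both sides and cancels. Collect the known terms of each column as K = Σ(ρt)_known − 3210 × (depth of known layers): K_1 = 59858.6 − 3210×23.06 = −14164; K_2 = 0 − 3210×(1.46 + 0) = −4686.6.
Balance: K_1 = K_2 − x×(3210 − 2750), so x = (K_2 − K_1)/(3210 − 2750) = 9477.4/460 = 20.6 km.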